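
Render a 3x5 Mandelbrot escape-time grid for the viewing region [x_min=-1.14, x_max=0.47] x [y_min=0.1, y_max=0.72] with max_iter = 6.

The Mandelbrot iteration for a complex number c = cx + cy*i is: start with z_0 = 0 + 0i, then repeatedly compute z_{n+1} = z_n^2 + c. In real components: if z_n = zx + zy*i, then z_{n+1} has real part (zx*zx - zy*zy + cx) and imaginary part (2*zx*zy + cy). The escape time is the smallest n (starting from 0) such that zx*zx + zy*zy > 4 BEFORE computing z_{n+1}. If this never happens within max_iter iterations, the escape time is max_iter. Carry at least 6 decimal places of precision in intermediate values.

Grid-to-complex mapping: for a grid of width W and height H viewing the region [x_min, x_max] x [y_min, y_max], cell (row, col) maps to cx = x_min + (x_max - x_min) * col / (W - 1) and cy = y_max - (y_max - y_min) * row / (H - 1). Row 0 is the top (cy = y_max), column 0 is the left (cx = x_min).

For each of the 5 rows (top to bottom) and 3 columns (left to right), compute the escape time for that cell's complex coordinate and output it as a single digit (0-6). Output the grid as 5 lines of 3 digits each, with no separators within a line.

(row=0, col=0): c = -1.1400 + 0.7200i → escape time 3
(row=0, col=1): c = -0.3350 + 0.7200i → escape time 6
(row=0, col=2): c = 0.4700 + 0.7200i → escape time 4
(row=1, col=0): c = -1.1400 + 0.5650i → escape time 4
(row=1, col=1): c = -0.3350 + 0.5650i → escape time 6
(row=1, col=2): c = 0.4700 + 0.5650i → escape time 5
(row=2, col=0): c = -1.1400 + 0.4100i → escape time 6
(row=2, col=1): c = -0.3350 + 0.4100i → escape time 6
(row=2, col=2): c = 0.4700 + 0.4100i → escape time 6
(row=3, col=0): c = -1.1400 + 0.2550i → escape time 6
(row=3, col=1): c = -0.3350 + 0.2550i → escape time 6
(row=3, col=2): c = 0.4700 + 0.2550i → escape time 6
(row=4, col=0): c = -1.1400 + 0.1000i → escape time 6
(row=4, col=1): c = -0.3350 + 0.1000i → escape time 6
(row=4, col=2): c = 0.4700 + 0.1000i → escape time 5

Answer: 364
465
666
666
665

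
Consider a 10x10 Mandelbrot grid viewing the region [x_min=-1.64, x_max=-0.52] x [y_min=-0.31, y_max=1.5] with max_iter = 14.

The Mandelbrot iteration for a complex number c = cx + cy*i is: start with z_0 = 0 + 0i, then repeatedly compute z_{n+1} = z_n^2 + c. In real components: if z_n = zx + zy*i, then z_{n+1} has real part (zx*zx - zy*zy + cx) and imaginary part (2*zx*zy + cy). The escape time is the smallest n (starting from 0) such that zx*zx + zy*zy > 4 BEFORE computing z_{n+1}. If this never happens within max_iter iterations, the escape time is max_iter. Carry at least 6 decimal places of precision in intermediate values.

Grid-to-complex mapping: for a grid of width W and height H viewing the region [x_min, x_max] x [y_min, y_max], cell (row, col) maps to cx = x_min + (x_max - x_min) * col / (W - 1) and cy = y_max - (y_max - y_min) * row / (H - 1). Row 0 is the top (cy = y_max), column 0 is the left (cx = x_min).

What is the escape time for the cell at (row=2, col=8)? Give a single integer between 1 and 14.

z_0 = 0 + 0i, c = -0.6444 + 1.0978i
Iter 1: z = -0.6444 + 1.0978i, |z|^2 = 1.6204
Iter 2: z = -1.4343 + -0.3171i, |z|^2 = 2.1577
Iter 3: z = 1.3121 + 2.0075i, |z|^2 = 5.7515
Escaped at iteration 3

Answer: 3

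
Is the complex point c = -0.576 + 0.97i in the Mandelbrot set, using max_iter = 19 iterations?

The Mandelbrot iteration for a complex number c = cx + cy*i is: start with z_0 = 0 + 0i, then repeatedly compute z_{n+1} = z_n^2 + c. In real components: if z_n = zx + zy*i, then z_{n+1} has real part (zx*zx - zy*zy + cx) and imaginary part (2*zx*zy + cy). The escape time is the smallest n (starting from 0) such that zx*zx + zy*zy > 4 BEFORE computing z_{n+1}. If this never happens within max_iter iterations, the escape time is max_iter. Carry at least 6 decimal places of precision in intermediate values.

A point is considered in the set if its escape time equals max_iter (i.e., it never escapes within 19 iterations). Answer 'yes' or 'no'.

z_0 = 0 + 0i, c = -0.5760 + 0.9700i
Iter 1: z = -0.5760 + 0.9700i, |z|^2 = 1.2727
Iter 2: z = -1.1851 + -0.1474i, |z|^2 = 1.4263
Iter 3: z = 0.8068 + 1.3195i, |z|^2 = 2.3919
Iter 4: z = -1.6661 + 3.0990i, |z|^2 = 12.3800
Escaped at iteration 4

Answer: no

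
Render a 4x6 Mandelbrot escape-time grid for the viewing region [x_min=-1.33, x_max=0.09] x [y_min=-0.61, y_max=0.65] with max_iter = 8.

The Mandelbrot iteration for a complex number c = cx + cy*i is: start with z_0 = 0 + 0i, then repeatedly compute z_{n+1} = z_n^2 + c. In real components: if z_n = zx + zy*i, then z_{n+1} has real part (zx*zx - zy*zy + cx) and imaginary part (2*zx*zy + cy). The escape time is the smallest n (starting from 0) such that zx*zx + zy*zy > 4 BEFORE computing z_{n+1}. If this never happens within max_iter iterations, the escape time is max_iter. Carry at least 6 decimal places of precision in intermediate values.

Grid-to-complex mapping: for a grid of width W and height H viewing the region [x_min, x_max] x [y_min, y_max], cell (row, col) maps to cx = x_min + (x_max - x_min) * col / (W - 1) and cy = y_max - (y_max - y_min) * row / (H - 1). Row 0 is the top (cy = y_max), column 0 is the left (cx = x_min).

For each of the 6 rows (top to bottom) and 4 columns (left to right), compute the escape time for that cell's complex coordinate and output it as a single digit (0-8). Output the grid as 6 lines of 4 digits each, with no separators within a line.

Answer: 3588
6788
8888
8888
6788
3588

Derivation:
(row=0, col=0): c = -1.3300 + 0.6500i → escape time 3
(row=0, col=1): c = -0.8567 + 0.6500i → escape time 5
(row=0, col=2): c = -0.3833 + 0.6500i → escape time 8
(row=0, col=3): c = 0.0900 + 0.6500i → escape time 8
(row=1, col=0): c = -1.3300 + 0.3980i → escape time 6
(row=1, col=1): c = -0.8567 + 0.3980i → escape time 7
(row=1, col=2): c = -0.3833 + 0.3980i → escape time 8
(row=1, col=3): c = 0.0900 + 0.3980i → escape time 8
(row=2, col=0): c = -1.3300 + 0.1460i → escape time 8
(row=2, col=1): c = -0.8567 + 0.1460i → escape time 8
(row=2, col=2): c = -0.3833 + 0.1460i → escape time 8
(row=2, col=3): c = 0.0900 + 0.1460i → escape time 8
(row=3, col=0): c = -1.3300 + -0.1060i → escape time 8
(row=3, col=1): c = -0.8567 + -0.1060i → escape time 8
(row=3, col=2): c = -0.3833 + -0.1060i → escape time 8
(row=3, col=3): c = 0.0900 + -0.1060i → escape time 8
(row=4, col=0): c = -1.3300 + -0.3580i → escape time 6
(row=4, col=1): c = -0.8567 + -0.3580i → escape time 7
(row=4, col=2): c = -0.3833 + -0.3580i → escape time 8
(row=4, col=3): c = 0.0900 + -0.3580i → escape time 8
(row=5, col=0): c = -1.3300 + -0.6100i → escape time 3
(row=5, col=1): c = -0.8567 + -0.6100i → escape time 5
(row=5, col=2): c = -0.3833 + -0.6100i → escape time 8
(row=5, col=3): c = 0.0900 + -0.6100i → escape time 8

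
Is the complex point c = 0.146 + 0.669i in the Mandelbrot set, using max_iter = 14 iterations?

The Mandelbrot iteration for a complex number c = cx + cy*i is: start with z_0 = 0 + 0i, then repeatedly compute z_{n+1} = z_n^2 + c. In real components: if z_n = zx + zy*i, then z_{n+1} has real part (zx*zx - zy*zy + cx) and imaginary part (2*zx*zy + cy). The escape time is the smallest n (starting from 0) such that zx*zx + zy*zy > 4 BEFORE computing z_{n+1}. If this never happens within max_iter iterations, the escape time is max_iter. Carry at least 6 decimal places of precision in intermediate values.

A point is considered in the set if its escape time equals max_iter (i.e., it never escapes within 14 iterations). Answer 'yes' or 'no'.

Answer: yes

Derivation:
z_0 = 0 + 0i, c = 0.1460 + 0.6690i
Iter 1: z = 0.1460 + 0.6690i, |z|^2 = 0.4689
Iter 2: z = -0.2802 + 0.8643i, |z|^2 = 0.8256
Iter 3: z = -0.5226 + 0.1845i, |z|^2 = 0.3071
Iter 4: z = 0.3850 + 0.4761i, |z|^2 = 0.3749
Iter 5: z = 0.0675 + 1.0356i, |z|^2 = 1.0771
Iter 6: z = -0.9220 + 0.8089i, |z|^2 = 1.5043
Iter 7: z = 0.3418 + -0.8225i, |z|^2 = 0.7934
Iter 8: z = -0.4138 + 0.1068i, |z|^2 = 0.1826
Iter 9: z = 0.3058 + 0.5806i, |z|^2 = 0.4306
Iter 10: z = -0.0976 + 1.0241i, |z|^2 = 1.0584
Iter 11: z = -0.8933 + 0.4691i, |z|^2 = 1.0180
Iter 12: z = 0.7240 + -0.1690i, |z|^2 = 0.5527
Iter 13: z = 0.6415 + 0.4243i, |z|^2 = 0.5916
Did not escape in 14 iterations → in set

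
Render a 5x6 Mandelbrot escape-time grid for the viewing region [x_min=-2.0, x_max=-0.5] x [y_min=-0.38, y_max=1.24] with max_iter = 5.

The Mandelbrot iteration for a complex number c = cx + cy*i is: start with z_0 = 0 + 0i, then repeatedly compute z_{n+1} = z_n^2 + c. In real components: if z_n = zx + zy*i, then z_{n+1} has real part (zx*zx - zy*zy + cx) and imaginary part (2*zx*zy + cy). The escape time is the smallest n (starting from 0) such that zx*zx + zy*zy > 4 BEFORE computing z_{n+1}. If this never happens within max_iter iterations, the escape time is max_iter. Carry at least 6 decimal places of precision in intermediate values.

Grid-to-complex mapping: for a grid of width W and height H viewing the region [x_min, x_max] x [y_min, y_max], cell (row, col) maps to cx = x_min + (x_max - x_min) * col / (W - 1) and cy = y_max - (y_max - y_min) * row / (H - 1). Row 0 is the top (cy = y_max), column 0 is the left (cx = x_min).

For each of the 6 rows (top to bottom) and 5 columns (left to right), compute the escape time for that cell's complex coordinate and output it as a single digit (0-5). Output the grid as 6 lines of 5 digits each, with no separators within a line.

(row=0, col=0): c = -2.0000 + 1.2400i → escape time 1
(row=0, col=1): c = -1.6250 + 1.2400i → escape time 1
(row=0, col=2): c = -1.2500 + 1.2400i → escape time 2
(row=0, col=3): c = -0.8750 + 1.2400i → escape time 3
(row=0, col=4): c = -0.5000 + 1.2400i → escape time 3
(row=1, col=0): c = -2.0000 + 0.9160i → escape time 1
(row=1, col=1): c = -1.6250 + 0.9160i → escape time 2
(row=1, col=2): c = -1.2500 + 0.9160i → escape time 3
(row=1, col=3): c = -0.8750 + 0.9160i → escape time 3
(row=1, col=4): c = -0.5000 + 0.9160i → escape time 4
(row=2, col=0): c = -2.0000 + 0.5920i → escape time 1
(row=2, col=1): c = -1.6250 + 0.5920i → escape time 3
(row=2, col=2): c = -1.2500 + 0.5920i → escape time 3
(row=2, col=3): c = -0.8750 + 0.5920i → escape time 5
(row=2, col=4): c = -0.5000 + 0.5920i → escape time 5
(row=3, col=0): c = -2.0000 + 0.2680i → escape time 1
(row=3, col=1): c = -1.6250 + 0.2680i → escape time 4
(row=3, col=2): c = -1.2500 + 0.2680i → escape time 5
(row=3, col=3): c = -0.8750 + 0.2680i → escape time 5
(row=3, col=4): c = -0.5000 + 0.2680i → escape time 5
(row=4, col=0): c = -2.0000 + -0.0560i → escape time 1
(row=4, col=1): c = -1.6250 + -0.0560i → escape time 5
(row=4, col=2): c = -1.2500 + -0.0560i → escape time 5
(row=4, col=3): c = -0.8750 + -0.0560i → escape time 5
(row=4, col=4): c = -0.5000 + -0.0560i → escape time 5
(row=5, col=0): c = -2.0000 + -0.3800i → escape time 1
(row=5, col=1): c = -1.6250 + -0.3800i → escape time 4
(row=5, col=2): c = -1.2500 + -0.3800i → escape time 5
(row=5, col=3): c = -0.8750 + -0.3800i → escape time 5
(row=5, col=4): c = -0.5000 + -0.3800i → escape time 5

Answer: 11233
12334
13355
14555
15555
14555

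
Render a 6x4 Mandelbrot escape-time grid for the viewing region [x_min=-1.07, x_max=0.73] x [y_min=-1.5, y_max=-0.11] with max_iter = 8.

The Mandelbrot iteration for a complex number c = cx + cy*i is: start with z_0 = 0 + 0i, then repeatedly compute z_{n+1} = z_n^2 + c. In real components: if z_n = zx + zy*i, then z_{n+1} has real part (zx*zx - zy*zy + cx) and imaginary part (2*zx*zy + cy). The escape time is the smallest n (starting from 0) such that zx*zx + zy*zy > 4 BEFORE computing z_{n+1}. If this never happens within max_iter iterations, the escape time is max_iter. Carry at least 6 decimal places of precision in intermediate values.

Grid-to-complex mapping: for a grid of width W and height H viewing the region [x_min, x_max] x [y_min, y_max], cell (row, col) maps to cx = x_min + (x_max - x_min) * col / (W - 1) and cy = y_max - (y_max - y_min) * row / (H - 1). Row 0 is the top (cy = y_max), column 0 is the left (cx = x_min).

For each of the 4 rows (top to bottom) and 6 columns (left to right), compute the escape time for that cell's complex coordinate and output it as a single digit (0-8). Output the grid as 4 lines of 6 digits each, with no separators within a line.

Answer: 888883
468883
335532
222222

Derivation:
(row=0, col=0): c = -1.0700 + -0.1100i → escape time 8
(row=0, col=1): c = -0.7100 + -0.1100i → escape time 8
(row=0, col=2): c = -0.3500 + -0.1100i → escape time 8
(row=0, col=3): c = 0.0100 + -0.1100i → escape time 8
(row=0, col=4): c = 0.3700 + -0.1100i → escape time 8
(row=0, col=5): c = 0.7300 + -0.1100i → escape time 3
(row=1, col=0): c = -1.0700 + -0.5733i → escape time 4
(row=1, col=1): c = -0.7100 + -0.5733i → escape time 6
(row=1, col=2): c = -0.3500 + -0.5733i → escape time 8
(row=1, col=3): c = 0.0100 + -0.5733i → escape time 8
(row=1, col=4): c = 0.3700 + -0.5733i → escape time 8
(row=1, col=5): c = 0.7300 + -0.5733i → escape time 3
(row=2, col=0): c = -1.0700 + -1.0367i → escape time 3
(row=2, col=1): c = -0.7100 + -1.0367i → escape time 3
(row=2, col=2): c = -0.3500 + -1.0367i → escape time 5
(row=2, col=3): c = 0.0100 + -1.0367i → escape time 5
(row=2, col=4): c = 0.3700 + -1.0367i → escape time 3
(row=2, col=5): c = 0.7300 + -1.0367i → escape time 2
(row=3, col=0): c = -1.0700 + -1.5000i → escape time 2
(row=3, col=1): c = -0.7100 + -1.5000i → escape time 2
(row=3, col=2): c = -0.3500 + -1.5000i → escape time 2
(row=3, col=3): c = 0.0100 + -1.5000i → escape time 2
(row=3, col=4): c = 0.3700 + -1.5000i → escape time 2
(row=3, col=5): c = 0.7300 + -1.5000i → escape time 2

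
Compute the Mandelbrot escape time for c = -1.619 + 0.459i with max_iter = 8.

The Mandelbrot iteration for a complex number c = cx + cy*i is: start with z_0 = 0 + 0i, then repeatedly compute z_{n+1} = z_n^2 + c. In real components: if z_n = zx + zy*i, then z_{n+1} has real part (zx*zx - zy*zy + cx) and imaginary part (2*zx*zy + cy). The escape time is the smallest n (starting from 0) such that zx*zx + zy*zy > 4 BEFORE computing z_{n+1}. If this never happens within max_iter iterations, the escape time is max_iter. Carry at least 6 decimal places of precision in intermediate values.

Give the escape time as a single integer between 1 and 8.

z_0 = 0 + 0i, c = -1.6190 + 0.4590i
Iter 1: z = -1.6190 + 0.4590i, |z|^2 = 2.8318
Iter 2: z = 0.7915 + -1.0272i, |z|^2 = 1.6817
Iter 3: z = -2.0478 + -1.1671i, |z|^2 = 5.5555
Escaped at iteration 3

Answer: 3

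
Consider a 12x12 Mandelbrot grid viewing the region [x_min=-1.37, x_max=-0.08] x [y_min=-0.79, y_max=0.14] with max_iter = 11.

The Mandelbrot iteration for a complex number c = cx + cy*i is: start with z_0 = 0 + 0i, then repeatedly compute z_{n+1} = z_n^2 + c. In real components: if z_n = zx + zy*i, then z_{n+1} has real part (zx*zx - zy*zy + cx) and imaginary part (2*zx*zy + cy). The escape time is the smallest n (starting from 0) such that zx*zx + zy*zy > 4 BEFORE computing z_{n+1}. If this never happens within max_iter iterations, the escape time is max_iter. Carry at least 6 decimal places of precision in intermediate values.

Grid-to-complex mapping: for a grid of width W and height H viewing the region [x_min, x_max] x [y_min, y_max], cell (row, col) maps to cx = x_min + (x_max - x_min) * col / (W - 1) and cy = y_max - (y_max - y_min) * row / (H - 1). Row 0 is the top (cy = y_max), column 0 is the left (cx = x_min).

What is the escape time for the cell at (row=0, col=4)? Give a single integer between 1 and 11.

Answer: 11

Derivation:
z_0 = 0 + 0i, c = -0.9009 + 0.1400i
Iter 1: z = -0.9009 + 0.1400i, |z|^2 = 0.8312
Iter 2: z = -0.1089 + -0.1123i, |z|^2 = 0.0245
Iter 3: z = -0.9017 + 0.1644i, |z|^2 = 0.8400
Iter 4: z = -0.1150 + -0.1565i, |z|^2 = 0.0377
Iter 5: z = -0.9122 + 0.1760i, |z|^2 = 0.8631
Iter 6: z = -0.0998 + -0.1811i, |z|^2 = 0.0427
Iter 7: z = -0.9237 + 0.1761i, |z|^2 = 0.8843
Iter 8: z = -0.0786 + -0.1854i, |z|^2 = 0.0406
Iter 9: z = -0.9291 + 0.1692i, |z|^2 = 0.8918
Iter 10: z = -0.0663 + -0.1743i, |z|^2 = 0.0348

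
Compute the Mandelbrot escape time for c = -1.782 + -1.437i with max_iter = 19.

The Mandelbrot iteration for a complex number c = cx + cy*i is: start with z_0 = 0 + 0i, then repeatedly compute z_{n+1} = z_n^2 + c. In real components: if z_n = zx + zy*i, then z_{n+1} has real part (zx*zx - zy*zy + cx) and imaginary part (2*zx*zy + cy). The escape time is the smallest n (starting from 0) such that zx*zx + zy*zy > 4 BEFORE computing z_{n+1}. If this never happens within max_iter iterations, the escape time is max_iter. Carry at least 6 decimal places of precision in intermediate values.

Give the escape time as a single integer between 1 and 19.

z_0 = 0 + 0i, c = -1.7820 + -1.4370i
Iter 1: z = -1.7820 + -1.4370i, |z|^2 = 5.2405
Escaped at iteration 1

Answer: 1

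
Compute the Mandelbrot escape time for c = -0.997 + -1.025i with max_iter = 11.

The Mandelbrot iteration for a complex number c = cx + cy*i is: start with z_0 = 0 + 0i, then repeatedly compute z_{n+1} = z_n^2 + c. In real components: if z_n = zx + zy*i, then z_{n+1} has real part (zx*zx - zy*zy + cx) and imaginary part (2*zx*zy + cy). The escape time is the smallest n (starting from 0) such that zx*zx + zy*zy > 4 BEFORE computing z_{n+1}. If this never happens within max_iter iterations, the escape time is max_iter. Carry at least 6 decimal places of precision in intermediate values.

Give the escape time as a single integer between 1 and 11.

Answer: 3

Derivation:
z_0 = 0 + 0i, c = -0.9970 + -1.0250i
Iter 1: z = -0.9970 + -1.0250i, |z|^2 = 2.0446
Iter 2: z = -1.0536 + 1.0189i, |z|^2 = 2.1482
Iter 3: z = -0.9249 + -3.1720i, |z|^2 = 10.9168
Escaped at iteration 3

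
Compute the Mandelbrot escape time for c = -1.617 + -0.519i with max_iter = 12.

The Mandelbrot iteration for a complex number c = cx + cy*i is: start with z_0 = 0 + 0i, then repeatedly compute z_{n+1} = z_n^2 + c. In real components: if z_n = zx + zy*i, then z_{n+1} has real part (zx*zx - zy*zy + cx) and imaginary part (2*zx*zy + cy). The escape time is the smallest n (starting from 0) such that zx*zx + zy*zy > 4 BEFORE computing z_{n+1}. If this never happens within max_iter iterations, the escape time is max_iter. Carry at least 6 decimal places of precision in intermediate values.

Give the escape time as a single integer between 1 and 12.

Answer: 3

Derivation:
z_0 = 0 + 0i, c = -1.6170 + -0.5190i
Iter 1: z = -1.6170 + -0.5190i, |z|^2 = 2.8840
Iter 2: z = 0.7283 + 1.1594i, |z|^2 = 1.8748
Iter 3: z = -2.4309 + 1.1699i, |z|^2 = 7.2777
Escaped at iteration 3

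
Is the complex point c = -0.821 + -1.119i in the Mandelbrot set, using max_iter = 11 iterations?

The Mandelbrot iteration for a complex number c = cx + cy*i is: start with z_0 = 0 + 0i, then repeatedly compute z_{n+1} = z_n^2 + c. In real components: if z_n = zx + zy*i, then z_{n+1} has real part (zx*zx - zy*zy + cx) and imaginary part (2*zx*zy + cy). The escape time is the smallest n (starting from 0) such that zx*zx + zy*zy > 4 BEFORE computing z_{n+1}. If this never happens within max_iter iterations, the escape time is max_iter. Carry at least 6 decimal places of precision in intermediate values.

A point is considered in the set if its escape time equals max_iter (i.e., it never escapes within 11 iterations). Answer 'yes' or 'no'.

z_0 = 0 + 0i, c = -0.8210 + -1.1190i
Iter 1: z = -0.8210 + -1.1190i, |z|^2 = 1.9262
Iter 2: z = -1.3991 + 0.7184i, |z|^2 = 2.4736
Iter 3: z = 0.6204 + -3.1293i, |z|^2 = 10.1772
Escaped at iteration 3

Answer: no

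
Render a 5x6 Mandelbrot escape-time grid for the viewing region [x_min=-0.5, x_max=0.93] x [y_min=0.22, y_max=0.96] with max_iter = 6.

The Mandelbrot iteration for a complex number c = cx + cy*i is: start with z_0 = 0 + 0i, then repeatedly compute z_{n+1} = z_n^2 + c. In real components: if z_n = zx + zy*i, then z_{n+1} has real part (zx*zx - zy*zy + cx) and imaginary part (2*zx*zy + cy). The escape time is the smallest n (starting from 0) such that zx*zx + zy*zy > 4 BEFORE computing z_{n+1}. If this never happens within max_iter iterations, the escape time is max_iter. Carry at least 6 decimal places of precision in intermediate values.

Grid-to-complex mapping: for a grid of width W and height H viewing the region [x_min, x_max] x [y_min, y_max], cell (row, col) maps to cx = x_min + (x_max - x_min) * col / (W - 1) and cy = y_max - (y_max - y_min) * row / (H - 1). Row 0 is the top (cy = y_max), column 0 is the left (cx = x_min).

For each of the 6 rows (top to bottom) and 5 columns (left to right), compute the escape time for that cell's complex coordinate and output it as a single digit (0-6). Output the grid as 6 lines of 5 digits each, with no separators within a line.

Answer: 46422
56532
66632
66642
66643
66643

Derivation:
(row=0, col=0): c = -0.5000 + 0.9600i → escape time 4
(row=0, col=1): c = -0.1425 + 0.9600i → escape time 6
(row=0, col=2): c = 0.2150 + 0.9600i → escape time 4
(row=0, col=3): c = 0.5725 + 0.9600i → escape time 2
(row=0, col=4): c = 0.9300 + 0.9600i → escape time 2
(row=1, col=0): c = -0.5000 + 0.8120i → escape time 5
(row=1, col=1): c = -0.1425 + 0.8120i → escape time 6
(row=1, col=2): c = 0.2150 + 0.8120i → escape time 5
(row=1, col=3): c = 0.5725 + 0.8120i → escape time 3
(row=1, col=4): c = 0.9300 + 0.8120i → escape time 2
(row=2, col=0): c = -0.5000 + 0.6640i → escape time 6
(row=2, col=1): c = -0.1425 + 0.6640i → escape time 6
(row=2, col=2): c = 0.2150 + 0.6640i → escape time 6
(row=2, col=3): c = 0.5725 + 0.6640i → escape time 3
(row=2, col=4): c = 0.9300 + 0.6640i → escape time 2
(row=3, col=0): c = -0.5000 + 0.5160i → escape time 6
(row=3, col=1): c = -0.1425 + 0.5160i → escape time 6
(row=3, col=2): c = 0.2150 + 0.5160i → escape time 6
(row=3, col=3): c = 0.5725 + 0.5160i → escape time 4
(row=3, col=4): c = 0.9300 + 0.5160i → escape time 2
(row=4, col=0): c = -0.5000 + 0.3680i → escape time 6
(row=4, col=1): c = -0.1425 + 0.3680i → escape time 6
(row=4, col=2): c = 0.2150 + 0.3680i → escape time 6
(row=4, col=3): c = 0.5725 + 0.3680i → escape time 4
(row=4, col=4): c = 0.9300 + 0.3680i → escape time 3
(row=5, col=0): c = -0.5000 + 0.2200i → escape time 6
(row=5, col=1): c = -0.1425 + 0.2200i → escape time 6
(row=5, col=2): c = 0.2150 + 0.2200i → escape time 6
(row=5, col=3): c = 0.5725 + 0.2200i → escape time 4
(row=5, col=4): c = 0.9300 + 0.2200i → escape time 3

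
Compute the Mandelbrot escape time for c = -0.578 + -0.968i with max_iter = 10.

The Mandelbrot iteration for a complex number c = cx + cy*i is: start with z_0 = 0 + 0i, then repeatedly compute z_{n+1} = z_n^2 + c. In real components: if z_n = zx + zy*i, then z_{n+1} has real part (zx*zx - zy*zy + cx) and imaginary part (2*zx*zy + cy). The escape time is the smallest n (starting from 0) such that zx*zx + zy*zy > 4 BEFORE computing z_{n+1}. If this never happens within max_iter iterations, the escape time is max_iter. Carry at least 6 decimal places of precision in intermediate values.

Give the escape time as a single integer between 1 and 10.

z_0 = 0 + 0i, c = -0.5780 + -0.9680i
Iter 1: z = -0.5780 + -0.9680i, |z|^2 = 1.2711
Iter 2: z = -1.1809 + 0.1510i, |z|^2 = 1.4174
Iter 3: z = 0.7938 + -1.3247i, |z|^2 = 2.3849
Iter 4: z = -1.7026 + -3.0711i, |z|^2 = 12.3303
Escaped at iteration 4

Answer: 4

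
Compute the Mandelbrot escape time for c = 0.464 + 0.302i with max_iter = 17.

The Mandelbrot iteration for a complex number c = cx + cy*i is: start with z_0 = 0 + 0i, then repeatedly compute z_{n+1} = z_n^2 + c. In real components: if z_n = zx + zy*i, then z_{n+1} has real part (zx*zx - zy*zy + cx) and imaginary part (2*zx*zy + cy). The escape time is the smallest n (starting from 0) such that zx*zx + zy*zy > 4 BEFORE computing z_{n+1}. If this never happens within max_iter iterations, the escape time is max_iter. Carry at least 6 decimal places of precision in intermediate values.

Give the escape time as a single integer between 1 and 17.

Answer: 7

Derivation:
z_0 = 0 + 0i, c = 0.4640 + 0.3020i
Iter 1: z = 0.4640 + 0.3020i, |z|^2 = 0.3065
Iter 2: z = 0.5881 + 0.5823i, |z|^2 = 0.6849
Iter 3: z = 0.4708 + 0.9868i, |z|^2 = 1.1955
Iter 4: z = -0.2882 + 1.2313i, |z|^2 = 1.5991
Iter 5: z = -0.9690 + -0.4076i, |z|^2 = 1.1051
Iter 6: z = 1.2368 + 1.0920i, |z|^2 = 2.7220
Iter 7: z = 0.8011 + 3.0030i, |z|^2 = 9.6599
Escaped at iteration 7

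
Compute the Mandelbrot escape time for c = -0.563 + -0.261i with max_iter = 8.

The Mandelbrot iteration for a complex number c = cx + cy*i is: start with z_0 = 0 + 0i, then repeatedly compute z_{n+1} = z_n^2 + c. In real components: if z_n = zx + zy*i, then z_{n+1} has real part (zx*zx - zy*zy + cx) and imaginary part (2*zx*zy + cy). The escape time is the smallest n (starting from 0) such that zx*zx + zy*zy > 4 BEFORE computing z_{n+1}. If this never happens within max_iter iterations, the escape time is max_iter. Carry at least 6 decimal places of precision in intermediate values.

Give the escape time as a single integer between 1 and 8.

z_0 = 0 + 0i, c = -0.5630 + -0.2610i
Iter 1: z = -0.5630 + -0.2610i, |z|^2 = 0.3851
Iter 2: z = -0.3142 + 0.0329i, |z|^2 = 0.0998
Iter 3: z = -0.4654 + -0.2817i, |z|^2 = 0.2959
Iter 4: z = -0.4257 + 0.0012i, |z|^2 = 0.1813
Iter 5: z = -0.3817 + -0.2620i, |z|^2 = 0.2144
Iter 6: z = -0.4859 + -0.0610i, |z|^2 = 0.2398
Iter 7: z = -0.3306 + -0.2017i, |z|^2 = 0.1500

Answer: 8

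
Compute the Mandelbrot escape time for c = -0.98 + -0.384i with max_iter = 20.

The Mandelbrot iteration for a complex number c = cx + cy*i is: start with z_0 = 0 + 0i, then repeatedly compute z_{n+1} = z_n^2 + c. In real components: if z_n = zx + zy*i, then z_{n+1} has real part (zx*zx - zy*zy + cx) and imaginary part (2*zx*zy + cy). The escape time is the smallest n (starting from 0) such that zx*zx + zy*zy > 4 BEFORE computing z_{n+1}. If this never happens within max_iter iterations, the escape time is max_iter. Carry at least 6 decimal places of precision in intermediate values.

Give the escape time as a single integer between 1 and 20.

z_0 = 0 + 0i, c = -0.9800 + -0.3840i
Iter 1: z = -0.9800 + -0.3840i, |z|^2 = 1.1079
Iter 2: z = -0.1671 + 0.3686i, |z|^2 = 0.1638
Iter 3: z = -1.0880 + -0.5072i, |z|^2 = 1.4409
Iter 4: z = -0.0535 + 0.7196i, |z|^2 = 0.5207
Iter 5: z = -1.4949 + -0.4610i, |z|^2 = 2.4474
Iter 6: z = 1.0423 + 0.9943i, |z|^2 = 2.0751
Iter 7: z = -0.8822 + 1.6888i, |z|^2 = 3.6304
Iter 8: z = -3.0537 + -3.3639i, |z|^2 = 20.6409
Escaped at iteration 8

Answer: 8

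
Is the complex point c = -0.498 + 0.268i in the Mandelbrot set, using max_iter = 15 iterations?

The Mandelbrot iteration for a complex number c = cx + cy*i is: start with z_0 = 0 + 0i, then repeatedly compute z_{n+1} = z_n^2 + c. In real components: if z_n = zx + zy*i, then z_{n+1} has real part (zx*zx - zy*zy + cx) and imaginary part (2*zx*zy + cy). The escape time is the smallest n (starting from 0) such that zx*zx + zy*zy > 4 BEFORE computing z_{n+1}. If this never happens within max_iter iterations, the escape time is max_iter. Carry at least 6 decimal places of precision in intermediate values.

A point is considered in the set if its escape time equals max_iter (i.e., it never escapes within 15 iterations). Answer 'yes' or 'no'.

z_0 = 0 + 0i, c = -0.4980 + 0.2680i
Iter 1: z = -0.4980 + 0.2680i, |z|^2 = 0.3198
Iter 2: z = -0.3218 + 0.0011i, |z|^2 = 0.1036
Iter 3: z = -0.3944 + 0.2673i, |z|^2 = 0.2270
Iter 4: z = -0.4139 + 0.0571i, |z|^2 = 0.1746
Iter 5: z = -0.3300 + 0.2207i, |z|^2 = 0.1576
Iter 6: z = -0.4378 + 0.1223i, |z|^2 = 0.2067
Iter 7: z = -0.3213 + 0.1609i, |z|^2 = 0.1291
Iter 8: z = -0.4207 + 0.1646i, |z|^2 = 0.2041
Iter 9: z = -0.3481 + 0.1295i, |z|^2 = 0.1380
Iter 10: z = -0.3936 + 0.1778i, |z|^2 = 0.1865
Iter 11: z = -0.3747 + 0.1280i, |z|^2 = 0.1568
Iter 12: z = -0.3740 + 0.1721i, |z|^2 = 0.1694
Iter 13: z = -0.3878 + 0.1393i, |z|^2 = 0.1698
Iter 14: z = -0.3671 + 0.1600i, |z|^2 = 0.1603
Did not escape in 15 iterations → in set

Answer: yes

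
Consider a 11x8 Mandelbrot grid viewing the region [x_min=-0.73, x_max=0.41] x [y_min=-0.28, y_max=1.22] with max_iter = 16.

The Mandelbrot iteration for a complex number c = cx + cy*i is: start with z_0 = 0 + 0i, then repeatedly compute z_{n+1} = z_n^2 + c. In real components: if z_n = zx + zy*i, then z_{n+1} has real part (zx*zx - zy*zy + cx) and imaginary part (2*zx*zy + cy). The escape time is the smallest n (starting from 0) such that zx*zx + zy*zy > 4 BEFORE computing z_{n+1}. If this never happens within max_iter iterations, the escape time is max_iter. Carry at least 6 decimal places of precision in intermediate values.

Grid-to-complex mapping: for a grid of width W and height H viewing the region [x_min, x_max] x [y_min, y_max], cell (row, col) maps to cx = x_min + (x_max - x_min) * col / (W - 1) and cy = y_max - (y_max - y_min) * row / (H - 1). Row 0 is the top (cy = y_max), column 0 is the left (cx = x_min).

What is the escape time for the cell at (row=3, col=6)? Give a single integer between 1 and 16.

Answer: 16

Derivation:
z_0 = 0 + 0i, c = -0.0460 + 0.5771i
Iter 1: z = -0.0460 + 0.5771i, |z|^2 = 0.3352
Iter 2: z = -0.3770 + 0.5240i, |z|^2 = 0.4167
Iter 3: z = -0.1785 + 0.1820i, |z|^2 = 0.0650
Iter 4: z = -0.0473 + 0.5122i, |z|^2 = 0.2645
Iter 5: z = -0.3061 + 0.5287i, |z|^2 = 0.3732
Iter 6: z = -0.2319 + 0.2535i, |z|^2 = 0.1180
Iter 7: z = -0.0565 + 0.4596i, |z|^2 = 0.2144
Iter 8: z = -0.2540 + 0.5252i, |z|^2 = 0.3404
Iter 9: z = -0.2573 + 0.3103i, |z|^2 = 0.1625
Iter 10: z = -0.0761 + 0.4174i, |z|^2 = 0.1800
Iter 11: z = -0.2145 + 0.5136i, |z|^2 = 0.3098
Iter 12: z = -0.2638 + 0.3568i, |z|^2 = 0.1969
Iter 13: z = -0.1037 + 0.3889i, |z|^2 = 0.1620
Iter 14: z = -0.1865 + 0.4965i, |z|^2 = 0.2813
Iter 15: z = -0.2577 + 0.3920i, |z|^2 = 0.2201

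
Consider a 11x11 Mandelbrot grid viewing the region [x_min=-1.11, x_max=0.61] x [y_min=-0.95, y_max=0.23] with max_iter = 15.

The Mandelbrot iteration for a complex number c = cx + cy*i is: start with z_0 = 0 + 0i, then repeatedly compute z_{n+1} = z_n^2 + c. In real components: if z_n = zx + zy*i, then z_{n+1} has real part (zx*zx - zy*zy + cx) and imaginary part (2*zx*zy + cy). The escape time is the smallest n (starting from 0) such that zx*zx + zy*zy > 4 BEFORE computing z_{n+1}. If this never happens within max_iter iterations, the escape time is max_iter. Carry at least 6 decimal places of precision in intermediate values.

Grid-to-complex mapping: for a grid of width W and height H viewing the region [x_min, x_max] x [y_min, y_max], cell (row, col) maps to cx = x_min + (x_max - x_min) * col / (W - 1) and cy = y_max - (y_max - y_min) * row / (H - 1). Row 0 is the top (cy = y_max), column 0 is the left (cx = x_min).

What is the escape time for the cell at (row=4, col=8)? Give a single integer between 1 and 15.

z_0 = 0 + 0i, c = 0.2660 + -0.2420i
Iter 1: z = 0.2660 + -0.2420i, |z|^2 = 0.1293
Iter 2: z = 0.2782 + -0.3707i, |z|^2 = 0.2148
Iter 3: z = 0.2059 + -0.4483i, |z|^2 = 0.2434
Iter 4: z = 0.1075 + -0.4266i, |z|^2 = 0.1936
Iter 5: z = 0.0955 + -0.3337i, |z|^2 = 0.1205
Iter 6: z = 0.1638 + -0.3058i, |z|^2 = 0.1203
Iter 7: z = 0.1993 + -0.3422i, |z|^2 = 0.1568
Iter 8: z = 0.1887 + -0.3784i, |z|^2 = 0.1788
Iter 9: z = 0.1584 + -0.3848i, |z|^2 = 0.1732
Iter 10: z = 0.1430 + -0.3639i, |z|^2 = 0.1529
Iter 11: z = 0.1540 + -0.3461i, |z|^2 = 0.1435
Iter 12: z = 0.1699 + -0.3486i, |z|^2 = 0.1504
Iter 13: z = 0.1733 + -0.3605i, |z|^2 = 0.1600
Iter 14: z = 0.1661 + -0.3670i, |z|^2 = 0.1623

Answer: 15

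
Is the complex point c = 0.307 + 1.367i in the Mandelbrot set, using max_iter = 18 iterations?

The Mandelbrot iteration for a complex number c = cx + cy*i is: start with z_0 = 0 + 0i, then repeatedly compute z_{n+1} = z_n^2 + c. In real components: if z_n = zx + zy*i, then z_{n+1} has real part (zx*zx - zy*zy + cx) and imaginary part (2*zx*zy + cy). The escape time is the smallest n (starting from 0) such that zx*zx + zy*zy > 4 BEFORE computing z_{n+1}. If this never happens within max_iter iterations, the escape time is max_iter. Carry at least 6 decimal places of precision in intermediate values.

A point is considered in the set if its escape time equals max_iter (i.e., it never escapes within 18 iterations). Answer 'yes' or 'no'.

z_0 = 0 + 0i, c = 0.3070 + 1.3670i
Iter 1: z = 0.3070 + 1.3670i, |z|^2 = 1.9629
Iter 2: z = -1.4674 + 2.2063i, |z|^2 = 7.0213
Escaped at iteration 2

Answer: no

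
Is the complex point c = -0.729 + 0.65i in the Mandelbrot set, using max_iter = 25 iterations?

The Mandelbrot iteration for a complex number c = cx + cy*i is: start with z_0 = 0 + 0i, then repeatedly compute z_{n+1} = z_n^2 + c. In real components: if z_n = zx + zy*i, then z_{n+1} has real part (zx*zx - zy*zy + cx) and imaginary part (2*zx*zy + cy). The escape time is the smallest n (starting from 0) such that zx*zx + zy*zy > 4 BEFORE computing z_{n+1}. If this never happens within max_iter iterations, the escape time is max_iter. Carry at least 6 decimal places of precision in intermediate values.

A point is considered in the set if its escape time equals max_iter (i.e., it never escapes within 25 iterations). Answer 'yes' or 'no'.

z_0 = 0 + 0i, c = -0.7290 + 0.6500i
Iter 1: z = -0.7290 + 0.6500i, |z|^2 = 0.9539
Iter 2: z = -0.6201 + -0.2977i, |z|^2 = 0.4731
Iter 3: z = -0.4332 + 1.0192i, |z|^2 = 1.2264
Iter 4: z = -1.5801 + -0.2329i, |z|^2 = 2.5510
Iter 5: z = 1.7135 + 1.3861i, |z|^2 = 4.8573
Escaped at iteration 5

Answer: no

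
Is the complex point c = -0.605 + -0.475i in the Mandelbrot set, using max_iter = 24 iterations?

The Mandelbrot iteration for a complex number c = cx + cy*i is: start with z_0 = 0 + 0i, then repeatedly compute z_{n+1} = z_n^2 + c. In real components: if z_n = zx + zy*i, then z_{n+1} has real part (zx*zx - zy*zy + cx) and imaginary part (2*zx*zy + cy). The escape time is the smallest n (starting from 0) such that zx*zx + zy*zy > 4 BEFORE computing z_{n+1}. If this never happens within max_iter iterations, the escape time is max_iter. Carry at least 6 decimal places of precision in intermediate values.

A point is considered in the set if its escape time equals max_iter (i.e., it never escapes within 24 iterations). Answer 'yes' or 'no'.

z_0 = 0 + 0i, c = -0.6050 + -0.4750i
Iter 1: z = -0.6050 + -0.4750i, |z|^2 = 0.5917
Iter 2: z = -0.4646 + 0.0998i, |z|^2 = 0.2258
Iter 3: z = -0.3991 + -0.5677i, |z|^2 = 0.4815
Iter 4: z = -0.7680 + -0.0219i, |z|^2 = 0.5903
Iter 5: z = -0.0157 + -0.4414i, |z|^2 = 0.1951
Iter 6: z = -0.7996 + -0.4612i, |z|^2 = 0.8520
Iter 7: z = -0.1783 + 0.2625i, |z|^2 = 0.1007
Iter 8: z = -0.6421 + -0.5686i, |z|^2 = 0.7356
Iter 9: z = -0.5160 + 0.2552i, |z|^2 = 0.3314
Iter 10: z = -0.4038 + -0.7384i, |z|^2 = 0.7083
Iter 11: z = -0.9872 + 0.1214i, |z|^2 = 0.9892
Iter 12: z = 0.3548 + -0.7147i, |z|^2 = 0.6366
Iter 13: z = -0.9899 + -0.9821i, |z|^2 = 1.9444
Iter 14: z = -0.5895 + 1.4693i, |z|^2 = 2.5064
Iter 15: z = -2.4164 + -2.2074i, |z|^2 = 10.7114
Escaped at iteration 15

Answer: no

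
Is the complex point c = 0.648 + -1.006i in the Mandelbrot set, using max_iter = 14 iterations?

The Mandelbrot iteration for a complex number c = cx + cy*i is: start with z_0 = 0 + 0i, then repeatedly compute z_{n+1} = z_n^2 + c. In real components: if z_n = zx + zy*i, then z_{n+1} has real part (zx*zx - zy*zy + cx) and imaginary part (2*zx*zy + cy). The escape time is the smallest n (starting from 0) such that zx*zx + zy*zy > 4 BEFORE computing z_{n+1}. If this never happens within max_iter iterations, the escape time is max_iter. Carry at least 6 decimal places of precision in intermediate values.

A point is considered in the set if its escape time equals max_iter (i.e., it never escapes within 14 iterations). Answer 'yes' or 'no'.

z_0 = 0 + 0i, c = 0.6480 + -1.0060i
Iter 1: z = 0.6480 + -1.0060i, |z|^2 = 1.4319
Iter 2: z = 0.0559 + -2.3098i, |z|^2 = 5.3382
Escaped at iteration 2

Answer: no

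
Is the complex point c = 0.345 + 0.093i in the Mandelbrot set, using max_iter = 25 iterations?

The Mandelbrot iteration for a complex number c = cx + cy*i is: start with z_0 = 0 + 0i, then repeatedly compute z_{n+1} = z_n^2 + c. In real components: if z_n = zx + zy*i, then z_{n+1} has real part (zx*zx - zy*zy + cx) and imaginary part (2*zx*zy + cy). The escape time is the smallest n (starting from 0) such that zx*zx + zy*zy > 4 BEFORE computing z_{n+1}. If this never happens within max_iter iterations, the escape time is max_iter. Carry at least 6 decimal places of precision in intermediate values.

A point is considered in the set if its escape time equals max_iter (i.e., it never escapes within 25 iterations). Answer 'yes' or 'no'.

z_0 = 0 + 0i, c = 0.3450 + 0.0930i
Iter 1: z = 0.3450 + 0.0930i, |z|^2 = 0.1277
Iter 2: z = 0.4554 + 0.1572i, |z|^2 = 0.2321
Iter 3: z = 0.5277 + 0.2361i, |z|^2 = 0.3342
Iter 4: z = 0.5677 + 0.3422i, |z|^2 = 0.4394
Iter 5: z = 0.5501 + 0.4815i, |z|^2 = 0.5345
Iter 6: z = 0.4158 + 0.6228i, |z|^2 = 0.5608
Iter 7: z = 0.1300 + 0.6109i, |z|^2 = 0.3901
Iter 8: z = -0.0113 + 0.2518i, |z|^2 = 0.0635
Iter 9: z = 0.2817 + 0.0873i, |z|^2 = 0.0870
Iter 10: z = 0.4167 + 0.1422i, |z|^2 = 0.1939
Iter 11: z = 0.4985 + 0.2115i, |z|^2 = 0.2932
Iter 12: z = 0.5487 + 0.3039i, |z|^2 = 0.3934
Iter 13: z = 0.5538 + 0.4265i, |z|^2 = 0.4885
Iter 14: z = 0.4698 + 0.5653i, |z|^2 = 0.5403
Iter 15: z = 0.2461 + 0.6242i, |z|^2 = 0.4501
Iter 16: z = 0.0160 + 0.4002i, |z|^2 = 0.1604
Iter 17: z = 0.1851 + 0.1058i, |z|^2 = 0.0454
Iter 18: z = 0.3681 + 0.1322i, |z|^2 = 0.1529
Iter 19: z = 0.4630 + 0.1903i, |z|^2 = 0.2506
Iter 20: z = 0.5232 + 0.2692i, |z|^2 = 0.3462
Iter 21: z = 0.5462 + 0.3747i, |z|^2 = 0.4387
Iter 22: z = 0.5030 + 0.5023i, |z|^2 = 0.5053
Iter 23: z = 0.3457 + 0.5983i, |z|^2 = 0.4775
Iter 24: z = 0.1065 + 0.5066i, |z|^2 = 0.2680
Did not escape in 25 iterations → in set

Answer: yes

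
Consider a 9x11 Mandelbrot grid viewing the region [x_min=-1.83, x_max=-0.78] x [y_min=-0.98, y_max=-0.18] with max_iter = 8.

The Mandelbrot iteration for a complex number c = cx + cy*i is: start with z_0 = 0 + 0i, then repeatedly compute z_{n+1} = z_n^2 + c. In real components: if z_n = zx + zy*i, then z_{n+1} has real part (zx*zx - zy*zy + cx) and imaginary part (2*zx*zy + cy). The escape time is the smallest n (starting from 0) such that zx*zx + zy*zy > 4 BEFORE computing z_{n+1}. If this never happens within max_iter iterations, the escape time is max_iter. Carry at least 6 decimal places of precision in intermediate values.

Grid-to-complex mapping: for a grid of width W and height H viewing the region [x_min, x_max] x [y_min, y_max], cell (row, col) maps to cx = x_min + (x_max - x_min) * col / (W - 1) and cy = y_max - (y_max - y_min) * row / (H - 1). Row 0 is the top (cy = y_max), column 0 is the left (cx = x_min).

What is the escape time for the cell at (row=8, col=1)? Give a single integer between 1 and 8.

z_0 = 0 + 0i, c = -1.6987 + -0.8200i
Iter 1: z = -1.6987 + -0.8200i, |z|^2 = 3.5582
Iter 2: z = 0.5146 + 1.9660i, |z|^2 = 4.1298
Escaped at iteration 2

Answer: 2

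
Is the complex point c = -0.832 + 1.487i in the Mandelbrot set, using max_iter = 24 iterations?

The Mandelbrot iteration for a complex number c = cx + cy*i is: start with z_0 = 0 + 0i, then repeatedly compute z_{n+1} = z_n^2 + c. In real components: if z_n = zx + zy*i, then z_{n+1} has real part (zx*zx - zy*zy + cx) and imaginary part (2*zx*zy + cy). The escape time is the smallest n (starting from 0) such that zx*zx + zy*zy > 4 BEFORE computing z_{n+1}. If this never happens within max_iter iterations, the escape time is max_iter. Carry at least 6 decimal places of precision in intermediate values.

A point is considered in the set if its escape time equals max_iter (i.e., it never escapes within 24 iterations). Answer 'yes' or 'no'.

z_0 = 0 + 0i, c = -0.8320 + 1.4870i
Iter 1: z = -0.8320 + 1.4870i, |z|^2 = 2.9034
Iter 2: z = -2.3509 + -0.9874i, |z|^2 = 6.5018
Escaped at iteration 2

Answer: no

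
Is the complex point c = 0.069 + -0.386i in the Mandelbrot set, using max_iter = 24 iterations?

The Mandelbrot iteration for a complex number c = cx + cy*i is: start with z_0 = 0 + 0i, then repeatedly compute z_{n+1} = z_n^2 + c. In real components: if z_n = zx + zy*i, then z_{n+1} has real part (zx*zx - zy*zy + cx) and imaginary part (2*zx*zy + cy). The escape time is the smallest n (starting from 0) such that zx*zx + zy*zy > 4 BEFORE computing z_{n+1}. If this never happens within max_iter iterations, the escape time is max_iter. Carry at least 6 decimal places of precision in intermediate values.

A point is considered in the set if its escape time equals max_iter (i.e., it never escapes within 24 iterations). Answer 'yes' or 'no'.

Answer: yes

Derivation:
z_0 = 0 + 0i, c = 0.0690 + -0.3860i
Iter 1: z = 0.0690 + -0.3860i, |z|^2 = 0.1538
Iter 2: z = -0.0752 + -0.4393i, |z|^2 = 0.1986
Iter 3: z = -0.1183 + -0.3199i, |z|^2 = 0.1163
Iter 4: z = -0.0193 + -0.3103i, |z|^2 = 0.0967
Iter 5: z = -0.0269 + -0.3740i, |z|^2 = 0.1406
Iter 6: z = -0.0701 + -0.3659i, |z|^2 = 0.1388
Iter 7: z = -0.0599 + -0.3347i, |z|^2 = 0.1156
Iter 8: z = -0.0394 + -0.3459i, |z|^2 = 0.1212
Iter 9: z = -0.0491 + -0.3587i, |z|^2 = 0.1311
Iter 10: z = -0.0573 + -0.3508i, |z|^2 = 0.1263
Iter 11: z = -0.0508 + -0.3458i, |z|^2 = 0.1222
Iter 12: z = -0.0480 + -0.3509i, |z|^2 = 0.1254
Iter 13: z = -0.0518 + -0.3523i, |z|^2 = 0.1268
Iter 14: z = -0.0524 + -0.3495i, |z|^2 = 0.1249
Iter 15: z = -0.0504 + -0.3493i, |z|^2 = 0.1246
Iter 16: z = -0.0505 + -0.3508i, |z|^2 = 0.1256
Iter 17: z = -0.0515 + -0.3506i, |z|^2 = 0.1255
Iter 18: z = -0.0512 + -0.3499i, |z|^2 = 0.1250
Iter 19: z = -0.0508 + -0.3501i, |z|^2 = 0.1252
Iter 20: z = -0.0510 + -0.3504i, |z|^2 = 0.1254
Iter 21: z = -0.0512 + -0.3502i, |z|^2 = 0.1253
Iter 22: z = -0.0510 + -0.3501i, |z|^2 = 0.1252
Iter 23: z = -0.0510 + -0.3503i, |z|^2 = 0.1253
Did not escape in 24 iterations → in set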